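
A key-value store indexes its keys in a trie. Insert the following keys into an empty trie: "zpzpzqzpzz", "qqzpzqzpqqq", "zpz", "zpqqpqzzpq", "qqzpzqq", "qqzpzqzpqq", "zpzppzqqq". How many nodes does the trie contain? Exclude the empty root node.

Count nodes per top-level branch (shared prefixes stored once):
  'q'-branch (qqzpzqq, qqzpzqzpqq, qqzpzqzpqqq): 12 nodes
  'z'-branch (zpqqpqzzpq, zpz, zpzppzqqq, zpzpzqzpzz): 23 nodes
Sum: 35

35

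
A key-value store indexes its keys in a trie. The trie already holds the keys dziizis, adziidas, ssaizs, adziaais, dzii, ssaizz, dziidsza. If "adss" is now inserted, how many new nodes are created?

The longest prefix of "adss" already in the trie is "ad" (length 2).
Each of the 2 remaining characters creates one node.

2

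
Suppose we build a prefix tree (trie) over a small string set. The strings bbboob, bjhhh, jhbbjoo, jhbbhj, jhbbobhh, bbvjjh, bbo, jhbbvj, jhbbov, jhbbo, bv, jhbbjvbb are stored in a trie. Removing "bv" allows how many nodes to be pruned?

1

A node on "bv"'s path can go only if nothing else ends at it or branches off below it.
The suffix "v" (1 node) is used only by "bv"; the node for "b" still has the child "b", so pruning stops there.
Nodes removed: 1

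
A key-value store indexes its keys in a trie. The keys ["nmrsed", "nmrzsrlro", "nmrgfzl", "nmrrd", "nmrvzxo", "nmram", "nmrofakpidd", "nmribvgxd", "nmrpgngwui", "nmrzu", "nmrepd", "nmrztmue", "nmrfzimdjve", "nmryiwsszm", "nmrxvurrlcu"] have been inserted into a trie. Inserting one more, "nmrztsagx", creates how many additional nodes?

4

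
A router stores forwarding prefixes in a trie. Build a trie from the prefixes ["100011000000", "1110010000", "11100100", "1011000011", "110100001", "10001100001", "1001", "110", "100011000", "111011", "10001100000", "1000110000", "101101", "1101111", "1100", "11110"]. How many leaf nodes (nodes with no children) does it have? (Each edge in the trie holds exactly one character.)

A leaf is a node with no children — equivalently, the end of a word that is not a proper prefix of any other stored word.
Those words: "100011000000", "10001100001", "1001", "1011000011", "101101", "1100", "110100001", "1101111", "1110010000", "111011", "11110"
Leaf count: 11

11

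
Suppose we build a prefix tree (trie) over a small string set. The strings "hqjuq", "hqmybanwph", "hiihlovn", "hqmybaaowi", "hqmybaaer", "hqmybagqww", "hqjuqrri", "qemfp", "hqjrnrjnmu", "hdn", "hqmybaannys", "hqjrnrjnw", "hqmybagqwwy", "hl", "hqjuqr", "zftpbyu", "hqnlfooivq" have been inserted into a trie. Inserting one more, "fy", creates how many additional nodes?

2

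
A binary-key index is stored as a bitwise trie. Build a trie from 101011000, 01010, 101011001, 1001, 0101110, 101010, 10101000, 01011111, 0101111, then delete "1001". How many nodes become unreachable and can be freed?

2

A node on "1001"'s path can go only if nothing else ends at it or branches off below it.
The suffix "01" (2 nodes) is used only by "1001"; the node for "10" still has the child "1", so pruning stops there.
Nodes removed: 2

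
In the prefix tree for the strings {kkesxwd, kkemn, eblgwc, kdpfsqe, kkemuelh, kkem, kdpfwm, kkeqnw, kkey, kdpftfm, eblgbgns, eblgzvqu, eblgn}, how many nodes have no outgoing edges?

12

Leaves are exactly the stored words that no other stored word extends.
Those words: "eblgbgns", "eblgn", "eblgwc", "eblgzvqu", "kdpfsqe", "kdpftfm", "kdpfwm", "kkemn", "kkemuelh", "kkeqnw", "kkesxwd", "kkey"
Leaf count: 12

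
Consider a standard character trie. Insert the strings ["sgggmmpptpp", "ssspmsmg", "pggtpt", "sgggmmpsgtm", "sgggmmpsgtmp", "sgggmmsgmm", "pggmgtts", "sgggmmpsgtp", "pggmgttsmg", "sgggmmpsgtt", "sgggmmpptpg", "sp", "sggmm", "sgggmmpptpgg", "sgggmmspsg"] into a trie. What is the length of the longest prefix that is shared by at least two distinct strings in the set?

11

Equivalently: take the maximum, over all pairs, of their longest common prefix length.
"sgggmmpptpg" and "sgggmmpptpgg" agree on "sgggmmpptpg" (11 characters) before diverging; nothing deeper is shared.
Longest shared-prefix length: 11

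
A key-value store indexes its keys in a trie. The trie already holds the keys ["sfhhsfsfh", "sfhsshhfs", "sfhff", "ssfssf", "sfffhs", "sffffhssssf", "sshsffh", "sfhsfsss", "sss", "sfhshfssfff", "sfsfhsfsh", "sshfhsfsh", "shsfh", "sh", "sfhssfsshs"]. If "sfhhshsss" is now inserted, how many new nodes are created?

4

The longest prefix of "sfhhshsss" already in the trie is "sfhhs" (length 5).
Each of the 4 remaining characters creates one node.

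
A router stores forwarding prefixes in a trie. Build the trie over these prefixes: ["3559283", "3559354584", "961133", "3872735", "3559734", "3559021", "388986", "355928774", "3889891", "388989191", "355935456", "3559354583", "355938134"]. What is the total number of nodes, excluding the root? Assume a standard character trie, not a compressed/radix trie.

48

Trace insertions, counting only characters that open a new branch:
  "3559283" → 7 new (3, 5, 5, 9, 2, 8, 3)
  "3559354584" → prefix "3559" already present; 6 new (3, 5, 4, 5, 8, 4)
  "961133" → 6 new (9, 6, 1, 1, 3, 3)
  "3872735" → prefix "3" already present; 6 new (8, 7, 2, 7, 3, 5)
  "3559734" → prefix "3559" already present; 3 new (7, 3, 4)
  "3559021" → prefix "3559" already present; 3 new (0, 2, 1)
  "388986" → prefix "38" already present; 4 new (8, 9, 8, 6)
  "355928774" → prefix "355928" already present; 3 new (7, 7, 4)
  "3889891" → prefix "38898" already present; 2 new (9, 1)
  "388989191" → prefix "3889891" already present; 2 new (9, 1)
  "355935456" → prefix "35593545" already present; 1 new (6)
  "3559354583" → prefix "355935458" already present; 1 new (3)
  "355938134" → prefix "35593" already present; 4 new (8, 1, 3, 4)
Total nodes = 7 + 6 + 6 + 6 + 3 + 3 + 4 + 3 + 2 + 2 + 1 + 1 + 4 = 48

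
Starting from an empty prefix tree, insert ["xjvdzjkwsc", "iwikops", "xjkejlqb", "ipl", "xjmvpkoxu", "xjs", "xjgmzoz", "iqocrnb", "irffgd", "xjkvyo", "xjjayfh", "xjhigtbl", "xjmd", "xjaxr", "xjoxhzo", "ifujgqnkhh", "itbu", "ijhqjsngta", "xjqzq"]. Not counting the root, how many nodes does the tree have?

Count nodes per top-level branch (shared prefixes stored once):
  'i'-branch (ifujgqnkhh, ijhqjsngta, ipl, iqocrnb, irffgd, itbu, iwikops): 41 nodes
  'x'-branch (xjaxr, xjgmzoz, xjhigtbl, xjjayfh, xjkejlqb, xjkvyo, xjmd, xjmvpkoxu, xjoxhzo, xjqzq, xjs, xjvdzjkwsc): 55 nodes
Sum: 96

96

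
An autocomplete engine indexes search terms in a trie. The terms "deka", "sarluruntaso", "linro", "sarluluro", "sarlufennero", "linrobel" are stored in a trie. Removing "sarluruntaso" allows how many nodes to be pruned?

7

After clearing the end-marker at "sarluruntaso", prune upward until reaching a node still needed by another word.
The suffix "runtaso" (7 nodes) is used only by "sarluruntaso"; the node for "sarlu" still has the child "l", so pruning stops there.
Nodes removed: 7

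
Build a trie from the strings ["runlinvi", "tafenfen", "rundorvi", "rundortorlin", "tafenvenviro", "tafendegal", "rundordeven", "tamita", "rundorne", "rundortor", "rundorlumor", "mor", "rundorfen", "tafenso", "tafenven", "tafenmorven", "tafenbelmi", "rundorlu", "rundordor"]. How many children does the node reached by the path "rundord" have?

Walk "rundord" from the root, arriving at one node.
Distinct next characters after "rundord": e, o.
That node has 2 child edges.

2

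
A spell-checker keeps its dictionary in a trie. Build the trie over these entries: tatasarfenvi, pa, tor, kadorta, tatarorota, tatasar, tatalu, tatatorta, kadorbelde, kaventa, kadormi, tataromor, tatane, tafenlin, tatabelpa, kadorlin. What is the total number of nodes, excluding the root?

67

For each word, the new-node count is its length minus the longest prefix already in the trie:
  "tatasarfenvi" → 12 new (t, a, t, a, s, a, r, f, e, n, v, i)
  "pa" → 2 new (p, a)
  "tor" → prefix "t" already present; 2 new (o, r)
  "kadorta" → 7 new (k, a, d, o, r, t, a)
  "tatarorota" → prefix "tata" already present; 6 new (r, o, r, o, t, a)
  "tatasar" → prefix "tatasar" already present; 0 new (none)
  "tatalu" → prefix "tata" already present; 2 new (l, u)
  "tatatorta" → prefix "tata" already present; 5 new (t, o, r, t, a)
  "kadorbelde" → prefix "kador" already present; 5 new (b, e, l, d, e)
  "kaventa" → prefix "ka" already present; 5 new (v, e, n, t, a)
  "kadormi" → prefix "kador" already present; 2 new (m, i)
  "tataromor" → prefix "tataro" already present; 3 new (m, o, r)
  "tatane" → prefix "tata" already present; 2 new (n, e)
  "tafenlin" → prefix "ta" already present; 6 new (f, e, n, l, i, n)
  "tatabelpa" → prefix "tata" already present; 5 new (b, e, l, p, a)
  "kadorlin" → prefix "kador" already present; 3 new (l, i, n)
Total nodes = 12 + 2 + 2 + 7 + 6 + 0 + 2 + 5 + 5 + 5 + 2 + 3 + 2 + 6 + 5 + 3 = 67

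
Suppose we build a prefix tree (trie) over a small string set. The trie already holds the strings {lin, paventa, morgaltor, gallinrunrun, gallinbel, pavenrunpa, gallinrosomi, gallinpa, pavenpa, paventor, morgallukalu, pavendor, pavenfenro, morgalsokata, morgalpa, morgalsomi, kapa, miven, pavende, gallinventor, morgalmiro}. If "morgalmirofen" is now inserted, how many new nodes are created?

"morgalmiro" is already a path in the trie; the remaining "fen" must be added.
New nodes needed: |"morgalmirofen"| − 10 = 13 − 10 = 3.

3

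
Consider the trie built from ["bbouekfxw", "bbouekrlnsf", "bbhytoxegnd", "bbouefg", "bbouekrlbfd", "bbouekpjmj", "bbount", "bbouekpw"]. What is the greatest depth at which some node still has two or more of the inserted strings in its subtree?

8

Equivalently: take the maximum, over all pairs, of their longest common prefix length.
"bbouekrlbfd" and "bbouekrlnsf" agree on "bbouekrl" (8 characters) before diverging; nothing deeper is shared.
Longest shared-prefix length: 8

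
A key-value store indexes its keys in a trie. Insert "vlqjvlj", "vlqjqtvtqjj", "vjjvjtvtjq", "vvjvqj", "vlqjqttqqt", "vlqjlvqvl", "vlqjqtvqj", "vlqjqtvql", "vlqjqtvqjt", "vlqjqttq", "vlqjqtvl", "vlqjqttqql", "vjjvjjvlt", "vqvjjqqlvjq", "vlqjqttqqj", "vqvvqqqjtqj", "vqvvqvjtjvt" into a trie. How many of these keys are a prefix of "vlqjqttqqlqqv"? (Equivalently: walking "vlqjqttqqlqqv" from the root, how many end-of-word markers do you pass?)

2

Check each prefix of "vlqjqttqqlqqv" against the stored set — each match is an end-marker on the path.
Prefixes of the query that are stored words: "vlqjqttq", "vlqjqttqql"
Count: 2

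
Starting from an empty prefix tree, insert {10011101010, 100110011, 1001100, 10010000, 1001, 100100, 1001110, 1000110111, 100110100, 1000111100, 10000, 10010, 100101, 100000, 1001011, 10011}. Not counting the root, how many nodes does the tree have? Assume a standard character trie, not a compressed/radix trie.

37

Trace insertions, counting only characters that open a new branch:
  "10011101010" → 11 new (1, 0, 0, 1, 1, 1, 0, 1, 0, 1, 0)
  "100110011" → prefix "10011" already present; 4 new (0, 0, 1, 1)
  "1001100" → prefix "1001100" already present; 0 new (none)
  "10010000" → prefix "1001" already present; 4 new (0, 0, 0, 0)
  "1001" → prefix "1001" already present; 0 new (none)
  "100100" → prefix "100100" already present; 0 new (none)
  "1001110" → prefix "1001110" already present; 0 new (none)
  "1000110111" → prefix "100" already present; 7 new (0, 1, 1, 0, 1, 1, 1)
  "100110100" → prefix "100110" already present; 3 new (1, 0, 0)
  "1000111100" → prefix "100011" already present; 4 new (1, 1, 0, 0)
  "10000" → prefix "1000" already present; 1 new (0)
  "10010" → prefix "10010" already present; 0 new (none)
  "100101" → prefix "10010" already present; 1 new (1)
  "100000" → prefix "10000" already present; 1 new (0)
  "1001011" → prefix "100101" already present; 1 new (1)
  "10011" → prefix "10011" already present; 0 new (none)
Total nodes = 11 + 4 + 0 + 4 + 0 + 0 + 0 + 7 + 3 + 4 + 1 + 0 + 1 + 1 + 1 + 0 = 37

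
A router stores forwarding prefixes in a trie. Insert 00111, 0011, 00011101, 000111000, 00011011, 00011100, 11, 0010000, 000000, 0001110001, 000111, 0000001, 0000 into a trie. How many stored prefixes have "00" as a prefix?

12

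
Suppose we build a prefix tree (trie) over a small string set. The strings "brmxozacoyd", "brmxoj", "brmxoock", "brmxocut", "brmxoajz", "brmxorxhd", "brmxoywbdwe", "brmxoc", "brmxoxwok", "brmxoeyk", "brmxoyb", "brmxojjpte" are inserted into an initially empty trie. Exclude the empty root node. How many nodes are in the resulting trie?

Trace insertions, counting only characters that open a new branch:
  "brmxozacoyd" → 11 new (b, r, m, x, o, z, a, c, o, y, d)
  "brmxoj" → prefix "brmxo" already present; 1 new (j)
  "brmxoock" → prefix "brmxo" already present; 3 new (o, c, k)
  "brmxocut" → prefix "brmxo" already present; 3 new (c, u, t)
  "brmxoajz" → prefix "brmxo" already present; 3 new (a, j, z)
  "brmxorxhd" → prefix "brmxo" already present; 4 new (r, x, h, d)
  "brmxoywbdwe" → prefix "brmxo" already present; 6 new (y, w, b, d, w, e)
  "brmxoc" → prefix "brmxoc" already present; 0 new (none)
  "brmxoxwok" → prefix "brmxo" already present; 4 new (x, w, o, k)
  "brmxoeyk" → prefix "brmxo" already present; 3 new (e, y, k)
  "brmxoyb" → prefix "brmxoy" already present; 1 new (b)
  "brmxojjpte" → prefix "brmxoj" already present; 4 new (j, p, t, e)
Total nodes = 11 + 1 + 3 + 3 + 3 + 4 + 6 + 0 + 4 + 3 + 1 + 4 = 43

43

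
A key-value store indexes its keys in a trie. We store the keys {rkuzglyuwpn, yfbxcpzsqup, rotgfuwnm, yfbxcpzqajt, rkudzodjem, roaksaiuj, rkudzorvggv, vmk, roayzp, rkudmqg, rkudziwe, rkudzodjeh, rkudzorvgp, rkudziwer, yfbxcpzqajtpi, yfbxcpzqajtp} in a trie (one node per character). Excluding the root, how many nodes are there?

70

Count nodes per top-level branch (shared prefixes stored once):
  'r'-branch (rkudmqg, rkudziwe, rkudziwer, rkudzodjeh, rkudzodjem, rkudzorvggv, rkudzorvgp, rkuzglyuwpn, roaksaiuj, roayzp, rotgfuwnm): 50 nodes
  'v'-branch (vmk): 3 nodes
  'y'-branch (yfbxcpzqajt, yfbxcpzqajtp, yfbxcpzqajtpi, yfbxcpzsqup): 17 nodes
Sum: 70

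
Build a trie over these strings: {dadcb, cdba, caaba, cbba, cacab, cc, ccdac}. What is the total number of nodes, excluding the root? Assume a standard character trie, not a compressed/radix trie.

23

Trace insertions, counting only characters that open a new branch:
  "dadcb" → 5 new (d, a, d, c, b)
  "cdba" → 4 new (c, d, b, a)
  "caaba" → prefix "c" already present; 4 new (a, a, b, a)
  "cbba" → prefix "c" already present; 3 new (b, b, a)
  "cacab" → prefix "ca" already present; 3 new (c, a, b)
  "cc" → prefix "c" already present; 1 new (c)
  "ccdac" → prefix "cc" already present; 3 new (d, a, c)
Total nodes = 5 + 4 + 4 + 3 + 3 + 1 + 3 = 23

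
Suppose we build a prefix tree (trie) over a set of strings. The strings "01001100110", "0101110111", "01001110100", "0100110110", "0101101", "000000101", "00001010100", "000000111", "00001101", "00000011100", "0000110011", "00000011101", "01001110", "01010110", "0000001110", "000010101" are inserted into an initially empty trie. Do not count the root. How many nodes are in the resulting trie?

For each word, the new-node count is its length minus the longest prefix already in the trie:
  "01001100110" → 11 new (0, 1, 0, 0, 1, 1, 0, 0, 1, 1, 0)
  "0101110111" → prefix "010" already present; 7 new (1, 1, 1, 0, 1, 1, 1)
  "01001110100" → prefix "010011" already present; 5 new (1, 0, 1, 0, 0)
  "0100110110" → prefix "0100110" already present; 3 new (1, 1, 0)
  "0101101" → prefix "01011" already present; 2 new (0, 1)
  "000000101" → prefix "0" already present; 8 new (0, 0, 0, 0, 0, 1, 0, 1)
  "00001010100" → prefix "0000" already present; 7 new (1, 0, 1, 0, 1, 0, 0)
  "000000111" → prefix "0000001" already present; 2 new (1, 1)
  "00001101" → prefix "00001" already present; 3 new (1, 0, 1)
  "00000011100" → prefix "000000111" already present; 2 new (0, 0)
  "0000110011" → prefix "0000110" already present; 3 new (0, 1, 1)
  "00000011101" → prefix "0000001110" already present; 1 new (1)
  "01001110" → prefix "01001110" already present; 0 new (none)
  "01010110" → prefix "0101" already present; 4 new (0, 1, 1, 0)
  "0000001110" → prefix "0000001110" already present; 0 new (none)
  "000010101" → prefix "000010101" already present; 0 new (none)
Total nodes = 11 + 7 + 5 + 3 + 2 + 8 + 7 + 2 + 3 + 2 + 3 + 1 + 0 + 4 + 0 + 0 = 58

58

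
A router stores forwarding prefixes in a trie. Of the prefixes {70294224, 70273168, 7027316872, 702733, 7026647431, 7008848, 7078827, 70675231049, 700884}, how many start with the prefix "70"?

Walk to "70"; the words in its subtree are exactly those with that prefix.
Words under "70": 700884, 7008848, 7026647431, 70273168, 7027316872, 702733, 70294224, 70675231049, 7078827
Count: 9

9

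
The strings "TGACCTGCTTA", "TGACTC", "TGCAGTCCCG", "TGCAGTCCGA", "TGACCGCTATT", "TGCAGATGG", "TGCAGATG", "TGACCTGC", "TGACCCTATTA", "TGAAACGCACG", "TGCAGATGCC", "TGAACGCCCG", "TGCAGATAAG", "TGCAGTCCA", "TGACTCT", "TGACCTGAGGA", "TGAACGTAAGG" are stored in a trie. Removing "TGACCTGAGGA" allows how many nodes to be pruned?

A node on "TGACCTGAGGA"'s path can go only if nothing else ends at it or branches off below it.
The suffix "AGGA" (4 nodes) is used only by "TGACCTGAGGA"; the node for "TGACCTG" still has the child "C", so pruning stops there.
Nodes removed: 4

4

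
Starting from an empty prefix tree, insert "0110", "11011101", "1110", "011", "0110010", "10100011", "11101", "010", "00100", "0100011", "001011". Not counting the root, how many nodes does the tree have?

36

Count nodes per top-level branch (shared prefixes stored once):
  '0'-branch (00100, 001011, 010, 0100011, 011, 0110, 0110010): 18 nodes
  '1'-branch (10100011, 11011101, 1110, 11101): 18 nodes
Sum: 36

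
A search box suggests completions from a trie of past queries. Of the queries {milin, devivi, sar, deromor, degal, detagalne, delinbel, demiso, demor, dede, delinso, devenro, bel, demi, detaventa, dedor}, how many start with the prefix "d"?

13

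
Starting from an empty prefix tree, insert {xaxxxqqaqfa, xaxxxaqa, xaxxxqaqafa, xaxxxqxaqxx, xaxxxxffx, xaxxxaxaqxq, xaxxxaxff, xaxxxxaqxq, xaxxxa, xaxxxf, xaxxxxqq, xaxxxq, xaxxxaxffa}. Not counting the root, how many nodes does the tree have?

43

Trace insertions, counting only characters that open a new branch:
  "xaxxxqqaqfa" → 11 new (x, a, x, x, x, q, q, a, q, f, a)
  "xaxxxaqa" → prefix "xaxxx" already present; 3 new (a, q, a)
  "xaxxxqaqafa" → prefix "xaxxxq" already present; 5 new (a, q, a, f, a)
  "xaxxxqxaqxx" → prefix "xaxxxq" already present; 5 new (x, a, q, x, x)
  "xaxxxxffx" → prefix "xaxxx" already present; 4 new (x, f, f, x)
  "xaxxxaxaqxq" → prefix "xaxxxa" already present; 5 new (x, a, q, x, q)
  "xaxxxaxff" → prefix "xaxxxax" already present; 2 new (f, f)
  "xaxxxxaqxq" → prefix "xaxxxx" already present; 4 new (a, q, x, q)
  "xaxxxa" → prefix "xaxxxa" already present; 0 new (none)
  "xaxxxf" → prefix "xaxxx" already present; 1 new (f)
  "xaxxxxqq" → prefix "xaxxxx" already present; 2 new (q, q)
  "xaxxxq" → prefix "xaxxxq" already present; 0 new (none)
  "xaxxxaxffa" → prefix "xaxxxaxff" already present; 1 new (a)
Total nodes = 11 + 3 + 5 + 5 + 4 + 5 + 2 + 4 + 0 + 1 + 2 + 0 + 1 = 43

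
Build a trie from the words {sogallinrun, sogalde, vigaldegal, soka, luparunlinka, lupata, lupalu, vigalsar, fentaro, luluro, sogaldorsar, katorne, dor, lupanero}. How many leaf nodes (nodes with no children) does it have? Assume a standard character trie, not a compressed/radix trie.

14

Leaves are exactly the stored words that no other stored word extends.
Those words: "dor", "fentaro", "katorne", "luluro", "lupalu", "lupanero", "luparunlinka", "lupata", "sogalde", "sogaldorsar", "sogallinrun", "soka", "vigaldegal", "vigalsar"
Leaf count: 14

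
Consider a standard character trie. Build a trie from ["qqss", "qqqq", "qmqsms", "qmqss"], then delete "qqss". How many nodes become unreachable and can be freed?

2

A node on "qqss"'s path can go only if nothing else ends at it or branches off below it.
The suffix "ss" (2 nodes) is used only by "qqss"; the node for "qq" still has the child "q", so pruning stops there.
Nodes removed: 2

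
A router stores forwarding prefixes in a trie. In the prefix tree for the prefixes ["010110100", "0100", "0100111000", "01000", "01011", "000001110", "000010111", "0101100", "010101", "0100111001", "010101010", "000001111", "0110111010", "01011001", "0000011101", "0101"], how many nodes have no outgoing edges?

10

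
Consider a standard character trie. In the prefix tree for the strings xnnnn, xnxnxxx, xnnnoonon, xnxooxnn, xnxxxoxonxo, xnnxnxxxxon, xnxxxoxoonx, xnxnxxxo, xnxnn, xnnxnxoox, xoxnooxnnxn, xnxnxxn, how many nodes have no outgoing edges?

11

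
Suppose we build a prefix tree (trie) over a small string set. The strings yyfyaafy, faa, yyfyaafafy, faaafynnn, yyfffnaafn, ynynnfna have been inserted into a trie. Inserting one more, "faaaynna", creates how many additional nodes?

4

The longest prefix of "faaaynna" already in the trie is "faaa" (length 4).
New nodes needed: |"faaaynna"| − 4 = 8 − 4 = 4.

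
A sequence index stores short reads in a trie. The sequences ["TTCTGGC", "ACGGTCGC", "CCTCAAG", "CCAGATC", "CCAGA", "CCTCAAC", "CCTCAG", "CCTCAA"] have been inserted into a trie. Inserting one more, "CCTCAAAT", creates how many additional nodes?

The longest prefix of "CCTCAAAT" already in the trie is "CCTCAA" (length 6).
Each of the 2 remaining characters creates one node.

2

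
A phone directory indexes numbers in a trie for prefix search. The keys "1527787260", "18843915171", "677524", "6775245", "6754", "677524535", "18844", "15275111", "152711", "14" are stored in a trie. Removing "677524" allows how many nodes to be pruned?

A node on "677524"'s path can go only if nothing else ends at it or branches off below it.
Every node on "677524" is still needed (e.g. by "6775245"), so nothing is freed.
Nodes removed: 0

0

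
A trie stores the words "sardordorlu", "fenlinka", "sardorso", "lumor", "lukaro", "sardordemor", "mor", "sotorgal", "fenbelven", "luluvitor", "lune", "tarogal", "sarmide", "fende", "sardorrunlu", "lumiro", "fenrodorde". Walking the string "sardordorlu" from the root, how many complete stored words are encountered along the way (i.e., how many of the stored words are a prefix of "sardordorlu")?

1

Check each prefix of "sardordorlu" against the stored set — each match is an end-marker on the path.
Prefixes of the query that are stored words: "sardordorlu"
Count: 1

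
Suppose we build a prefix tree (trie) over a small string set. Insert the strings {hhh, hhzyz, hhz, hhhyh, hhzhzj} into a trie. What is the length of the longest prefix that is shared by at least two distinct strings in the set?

3

Look for the deepest trie node that still has at least two words in its subtree.
"hhh" and "hhhyh" agree on "hhh" (3 characters) before diverging; nothing deeper is shared.
Longest shared-prefix length: 3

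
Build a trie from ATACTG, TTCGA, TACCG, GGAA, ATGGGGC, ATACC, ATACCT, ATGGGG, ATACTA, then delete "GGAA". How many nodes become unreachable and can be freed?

4

A node on "GGAA"'s path can go only if nothing else ends at it or branches off below it.
No other word shares any prefix with "GGAA", so all 4 of its nodes go.
Nodes removed: 4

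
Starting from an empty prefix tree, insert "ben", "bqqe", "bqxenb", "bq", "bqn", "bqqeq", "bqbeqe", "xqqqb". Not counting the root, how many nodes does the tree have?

Insert word by word; a character creates a node only if that edge doesn't already exist:
  "ben" → 3 new (b, e, n)
  "bqqe" → prefix "b" already present; 3 new (q, q, e)
  "bqxenb" → prefix "bq" already present; 4 new (x, e, n, b)
  "bq" → prefix "bq" already present; 0 new (none)
  "bqn" → prefix "bq" already present; 1 new (n)
  "bqqeq" → prefix "bqqe" already present; 1 new (q)
  "bqbeqe" → prefix "bq" already present; 4 new (b, e, q, e)
  "xqqqb" → 5 new (x, q, q, q, b)
Total nodes = 3 + 3 + 4 + 0 + 1 + 1 + 4 + 5 = 21

21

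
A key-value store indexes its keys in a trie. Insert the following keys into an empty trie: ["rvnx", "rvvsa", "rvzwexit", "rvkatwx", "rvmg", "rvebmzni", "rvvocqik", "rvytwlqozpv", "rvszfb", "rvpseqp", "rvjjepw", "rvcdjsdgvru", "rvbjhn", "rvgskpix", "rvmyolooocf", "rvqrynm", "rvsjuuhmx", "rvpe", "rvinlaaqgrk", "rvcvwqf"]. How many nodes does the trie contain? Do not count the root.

106

Insert word by word; a character creates a node only if that edge doesn't already exist:
  "rvnx" → 4 new (r, v, n, x)
  "rvvsa" → prefix "rv" already present; 3 new (v, s, a)
  "rvzwexit" → prefix "rv" already present; 6 new (z, w, e, x, i, t)
  "rvkatwx" → prefix "rv" already present; 5 new (k, a, t, w, x)
  "rvmg" → prefix "rv" already present; 2 new (m, g)
  "rvebmzni" → prefix "rv" already present; 6 new (e, b, m, z, n, i)
  "rvvocqik" → prefix "rvv" already present; 5 new (o, c, q, i, k)
  "rvytwlqozpv" → prefix "rv" already present; 9 new (y, t, w, l, q, o, z, p, v)
  "rvszfb" → prefix "rv" already present; 4 new (s, z, f, b)
  "rvpseqp" → prefix "rv" already present; 5 new (p, s, e, q, p)
  "rvjjepw" → prefix "rv" already present; 5 new (j, j, e, p, w)
  "rvcdjsdgvru" → prefix "rv" already present; 9 new (c, d, j, s, d, g, v, r, u)
  "rvbjhn" → prefix "rv" already present; 4 new (b, j, h, n)
  "rvgskpix" → prefix "rv" already present; 6 new (g, s, k, p, i, x)
  "rvmyolooocf" → prefix "rvm" already present; 8 new (y, o, l, o, o, o, c, f)
  "rvqrynm" → prefix "rv" already present; 5 new (q, r, y, n, m)
  "rvsjuuhmx" → prefix "rvs" already present; 6 new (j, u, u, h, m, x)
  "rvpe" → prefix "rvp" already present; 1 new (e)
  "rvinlaaqgrk" → prefix "rv" already present; 9 new (i, n, l, a, a, q, g, r, k)
  "rvcvwqf" → prefix "rvc" already present; 4 new (v, w, q, f)
Total nodes = 4 + 3 + 6 + 5 + 2 + 6 + 5 + 9 + 4 + 5 + 5 + 9 + 4 + 6 + 8 + 5 + 6 + 1 + 9 + 4 = 106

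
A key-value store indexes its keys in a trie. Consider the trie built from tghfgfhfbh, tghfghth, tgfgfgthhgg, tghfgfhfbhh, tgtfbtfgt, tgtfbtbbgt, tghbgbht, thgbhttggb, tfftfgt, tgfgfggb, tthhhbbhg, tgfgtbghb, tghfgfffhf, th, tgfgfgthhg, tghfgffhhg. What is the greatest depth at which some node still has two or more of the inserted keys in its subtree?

Equivalently: take the maximum, over all pairs, of their longest common prefix length.
e.g. "tgfgfgthhg" and "tgfgfgthhgg" share the prefix "tgfgfgthhg" of length 10; no pair shares a longer one.
Longest shared-prefix length: 10

10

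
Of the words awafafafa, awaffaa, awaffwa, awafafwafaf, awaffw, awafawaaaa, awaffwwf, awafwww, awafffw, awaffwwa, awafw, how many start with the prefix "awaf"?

11

Traverse to the node for "awaf", then collect every word in that subtree.
Matches: "awafafafa", "awafafwafaf", "awafawaaaa", "awaffaa", "awafffw", "awaffw", "awaffwa", "awaffwwa", "awaffwwf", "awafw", "awafwww"
Count: 11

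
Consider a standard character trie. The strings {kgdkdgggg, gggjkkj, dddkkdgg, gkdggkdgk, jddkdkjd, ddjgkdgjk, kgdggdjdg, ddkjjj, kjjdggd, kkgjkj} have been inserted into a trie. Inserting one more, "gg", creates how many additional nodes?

0

"gg" is already a full path in the trie; only an end-marker is added.
No new nodes are needed: 0.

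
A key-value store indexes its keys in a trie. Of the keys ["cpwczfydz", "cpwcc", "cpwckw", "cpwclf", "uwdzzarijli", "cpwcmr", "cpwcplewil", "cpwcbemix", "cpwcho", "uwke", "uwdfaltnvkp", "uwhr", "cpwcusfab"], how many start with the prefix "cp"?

9

Filter for entries beginning with "cp":
Matches: "cpwcbemix", "cpwcc", "cpwcho", "cpwckw", "cpwclf", "cpwcmr", "cpwcplewil", "cpwcusfab", "cpwczfydz"
Count: 9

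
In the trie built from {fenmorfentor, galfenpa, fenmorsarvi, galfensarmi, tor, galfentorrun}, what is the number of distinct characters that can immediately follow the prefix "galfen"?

3

Follow the path "galfen" to its node, then look at its outgoing edges.
Characters that immediately follow "galfen" among the stored strings: {p, s, t}.
That node has 3 child edges.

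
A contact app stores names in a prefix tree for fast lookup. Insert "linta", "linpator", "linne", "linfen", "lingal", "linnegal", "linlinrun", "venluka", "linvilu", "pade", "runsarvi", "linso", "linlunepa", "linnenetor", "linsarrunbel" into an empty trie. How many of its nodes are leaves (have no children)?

A leaf is a node with no children — equivalently, the end of a word that is not a proper prefix of any other stored word.
Those words: "linfen", "lingal", "linlinrun", "linlunepa", "linnegal", "linnenetor", "linpator", "linsarrunbel", "linso", "linta", "linvilu", "pade", "runsarvi", "venluka"
Leaf count: 14

14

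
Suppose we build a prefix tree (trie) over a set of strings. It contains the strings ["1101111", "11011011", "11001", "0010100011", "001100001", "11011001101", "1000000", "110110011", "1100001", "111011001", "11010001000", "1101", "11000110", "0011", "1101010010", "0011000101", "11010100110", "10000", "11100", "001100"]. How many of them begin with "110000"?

1

Walk to "110000"; the words in its subtree are exactly those with that prefix.
Words under "110000": 1100001
Count: 1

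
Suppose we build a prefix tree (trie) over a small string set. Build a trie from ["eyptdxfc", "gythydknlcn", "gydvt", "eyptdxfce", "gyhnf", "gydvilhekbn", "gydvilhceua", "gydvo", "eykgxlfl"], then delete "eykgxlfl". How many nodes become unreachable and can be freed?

6

After clearing the end-marker at "eykgxlfl", prune upward until reaching a node still needed by another word.
The suffix "kgxlfl" (6 nodes) is used only by "eykgxlfl"; the node for "ey" still has the child "p", so pruning stops there.
Nodes removed: 6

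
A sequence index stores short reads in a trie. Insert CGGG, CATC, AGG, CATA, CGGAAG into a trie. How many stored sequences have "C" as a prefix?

Walk to "C"; the words in its subtree are exactly those with that prefix.
Words under "C": CATA, CATC, CGGAAG, CGGG
Count: 4

4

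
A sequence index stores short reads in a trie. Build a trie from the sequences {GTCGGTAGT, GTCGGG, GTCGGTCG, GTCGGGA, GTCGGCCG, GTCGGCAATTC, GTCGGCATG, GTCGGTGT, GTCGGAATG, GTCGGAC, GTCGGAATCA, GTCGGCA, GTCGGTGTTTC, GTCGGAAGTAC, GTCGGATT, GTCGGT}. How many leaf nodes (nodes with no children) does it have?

12

Leaves are exactly the stored words that no other stored word extends.
Those words: "GTCGGAAGTAC", "GTCGGAATCA", "GTCGGAATG", "GTCGGAC", "GTCGGATT", "GTCGGCAATTC", "GTCGGCATG", "GTCGGCCG", "GTCGGGA", "GTCGGTAGT", "GTCGGTCG", "GTCGGTGTTTC"
Leaf count: 12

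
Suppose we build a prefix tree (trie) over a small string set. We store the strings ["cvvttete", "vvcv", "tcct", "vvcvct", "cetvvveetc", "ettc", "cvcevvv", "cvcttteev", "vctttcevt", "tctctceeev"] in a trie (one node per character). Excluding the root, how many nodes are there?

Count nodes per top-level branch (shared prefixes stored once):
  'c'-branch (cetvvveetc, cvcevvv, cvcttteev, cvvttete): 28 nodes
  'e'-branch (ettc): 4 nodes
  't'-branch (tcct, tctctceeev): 12 nodes
  'v'-branch (vctttcevt, vvcv, vvcvct): 14 nodes
Sum: 58

58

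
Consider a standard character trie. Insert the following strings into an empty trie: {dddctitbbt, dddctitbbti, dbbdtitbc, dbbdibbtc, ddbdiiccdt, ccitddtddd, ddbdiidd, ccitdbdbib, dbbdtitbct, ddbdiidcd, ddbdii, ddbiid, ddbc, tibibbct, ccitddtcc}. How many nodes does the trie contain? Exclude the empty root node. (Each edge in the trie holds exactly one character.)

For each word, the new-node count is its length minus the longest prefix already in the trie:
  "dddctitbbt" → 10 new (d, d, d, c, t, i, t, b, b, t)
  "dddctitbbti" → prefix "dddctitbbt" already present; 1 new (i)
  "dbbdtitbc" → prefix "d" already present; 8 new (b, b, d, t, i, t, b, c)
  "dbbdibbtc" → prefix "dbbd" already present; 5 new (i, b, b, t, c)
  "ddbdiiccdt" → prefix "dd" already present; 8 new (b, d, i, i, c, c, d, t)
  "ccitddtddd" → 10 new (c, c, i, t, d, d, t, d, d, d)
  "ddbdiidd" → prefix "ddbdii" already present; 2 new (d, d)
  "ccitdbdbib" → prefix "ccitd" already present; 5 new (b, d, b, i, b)
  "dbbdtitbct" → prefix "dbbdtitbc" already present; 1 new (t)
  "ddbdiidcd" → prefix "ddbdiid" already present; 2 new (c, d)
  "ddbdii" → prefix "ddbdii" already present; 0 new (none)
  "ddbiid" → prefix "ddb" already present; 3 new (i, i, d)
  "ddbc" → prefix "ddb" already present; 1 new (c)
  "tibibbct" → 8 new (t, i, b, i, b, b, c, t)
  "ccitddtcc" → prefix "ccitddt" already present; 2 new (c, c)
Total nodes = 10 + 1 + 8 + 5 + 8 + 10 + 2 + 5 + 1 + 2 + 0 + 3 + 1 + 8 + 2 = 66

66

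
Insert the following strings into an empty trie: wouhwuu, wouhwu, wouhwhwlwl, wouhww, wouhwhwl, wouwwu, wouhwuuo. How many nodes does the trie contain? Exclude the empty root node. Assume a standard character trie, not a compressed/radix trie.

17

For each word, the new-node count is its length minus the longest prefix already in the trie:
  "wouhwuu" → 7 new (w, o, u, h, w, u, u)
  "wouhwu" → prefix "wouhwu" already present; 0 new (none)
  "wouhwhwlwl" → prefix "wouhw" already present; 5 new (h, w, l, w, l)
  "wouhww" → prefix "wouhw" already present; 1 new (w)
  "wouhwhwl" → prefix "wouhwhwl" already present; 0 new (none)
  "wouwwu" → prefix "wou" already present; 3 new (w, w, u)
  "wouhwuuo" → prefix "wouhwuu" already present; 1 new (o)
Total nodes = 7 + 0 + 5 + 1 + 0 + 3 + 1 = 17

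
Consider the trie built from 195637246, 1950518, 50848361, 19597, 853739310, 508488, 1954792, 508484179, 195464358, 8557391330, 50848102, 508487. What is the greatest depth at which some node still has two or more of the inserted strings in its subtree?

5

The deepest shared node is where two words last agree before diverging.
e.g. "50848102" and "50848361" share the prefix "50848" of length 5; no pair shares a longer one.
Longest shared-prefix length: 5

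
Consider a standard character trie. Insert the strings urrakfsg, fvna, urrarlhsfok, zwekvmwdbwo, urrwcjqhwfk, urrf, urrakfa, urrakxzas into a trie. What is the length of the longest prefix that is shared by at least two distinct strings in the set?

Look for the deepest trie node that still has at least two words in its subtree.
"urrakfa" and "urrakfsg" agree on "urrakf" (6 characters) before diverging; nothing deeper is shared.
Longest shared-prefix length: 6

6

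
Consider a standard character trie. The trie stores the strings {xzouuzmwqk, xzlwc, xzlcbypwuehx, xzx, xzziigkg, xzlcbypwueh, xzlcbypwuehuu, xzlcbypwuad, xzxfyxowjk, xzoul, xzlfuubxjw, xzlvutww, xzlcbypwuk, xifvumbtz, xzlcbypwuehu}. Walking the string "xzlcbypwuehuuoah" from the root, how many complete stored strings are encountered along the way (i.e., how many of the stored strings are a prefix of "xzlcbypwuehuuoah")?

3

Walk "xzlcbypwuehuuoah" from the root; an end-of-word marker is hit whenever a stored word is a prefix of "xzlcbypwuehuuoah".
Prefixes of the query that are stored words: "xzlcbypwueh", "xzlcbypwuehu", "xzlcbypwuehuu"
Count: 3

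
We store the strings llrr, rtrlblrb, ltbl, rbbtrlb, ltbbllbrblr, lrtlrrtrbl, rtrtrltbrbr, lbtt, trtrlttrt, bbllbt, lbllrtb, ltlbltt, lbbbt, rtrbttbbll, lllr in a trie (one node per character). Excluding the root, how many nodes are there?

For each word, the new-node count is its length minus the longest prefix already in the trie:
  "llrr" → 4 new (l, l, r, r)
  "rtrlblrb" → 8 new (r, t, r, l, b, l, r, b)
  "ltbl" → prefix "l" already present; 3 new (t, b, l)
  "rbbtrlb" → prefix "r" already present; 6 new (b, b, t, r, l, b)
  "ltbbllbrblr" → prefix "ltb" already present; 8 new (b, l, l, b, r, b, l, r)
  "lrtlrrtrbl" → prefix "l" already present; 9 new (r, t, l, r, r, t, r, b, l)
  "rtrtrltbrbr" → prefix "rtr" already present; 8 new (t, r, l, t, b, r, b, r)
  "lbtt" → prefix "l" already present; 3 new (b, t, t)
  "trtrlttrt" → 9 new (t, r, t, r, l, t, t, r, t)
  "bbllbt" → 6 new (b, b, l, l, b, t)
  "lbllrtb" → prefix "lb" already present; 5 new (l, l, r, t, b)
  "ltlbltt" → prefix "lt" already present; 5 new (l, b, l, t, t)
  "lbbbt" → prefix "lb" already present; 3 new (b, b, t)
  "rtrbttbbll" → prefix "rtr" already present; 7 new (b, t, t, b, b, l, l)
  "lllr" → prefix "ll" already present; 2 new (l, r)
Total nodes = 4 + 8 + 3 + 6 + 8 + 9 + 8 + 3 + 9 + 6 + 5 + 5 + 3 + 7 + 2 = 86

86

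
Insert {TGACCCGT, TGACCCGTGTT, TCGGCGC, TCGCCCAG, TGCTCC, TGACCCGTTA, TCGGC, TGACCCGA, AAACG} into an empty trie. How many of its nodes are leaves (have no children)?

7

A leaf is a node with no children — equivalently, the end of a word that is not a proper prefix of any other stored word.
Those words: "AAACG", "TCGCCCAG", "TCGGCGC", "TGACCCGA", "TGACCCGTGTT", "TGACCCGTTA", "TGCTCC"
Leaf count: 7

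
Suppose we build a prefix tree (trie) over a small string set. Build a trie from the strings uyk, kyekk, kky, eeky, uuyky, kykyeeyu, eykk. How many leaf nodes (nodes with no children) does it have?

7

Leaves are exactly the stored words that no other stored word extends.
Those words: "eeky", "eykk", "kky", "kyekk", "kykyeeyu", "uuyky", "uyk"
Leaf count: 7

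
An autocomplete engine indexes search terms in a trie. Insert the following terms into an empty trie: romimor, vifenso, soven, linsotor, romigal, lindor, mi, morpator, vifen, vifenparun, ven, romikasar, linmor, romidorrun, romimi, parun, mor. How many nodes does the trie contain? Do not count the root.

Trace insertions, counting only characters that open a new branch:
  "romimor" → 7 new (r, o, m, i, m, o, r)
  "vifenso" → 7 new (v, i, f, e, n, s, o)
  "soven" → 5 new (s, o, v, e, n)
  "linsotor" → 8 new (l, i, n, s, o, t, o, r)
  "romigal" → prefix "romi" already present; 3 new (g, a, l)
  "lindor" → prefix "lin" already present; 3 new (d, o, r)
  "mi" → 2 new (m, i)
  "morpator" → prefix "m" already present; 7 new (o, r, p, a, t, o, r)
  "vifen" → prefix "vifen" already present; 0 new (none)
  "vifenparun" → prefix "vifen" already present; 5 new (p, a, r, u, n)
  "ven" → prefix "v" already present; 2 new (e, n)
  "romikasar" → prefix "romi" already present; 5 new (k, a, s, a, r)
  "linmor" → prefix "lin" already present; 3 new (m, o, r)
  "romidorrun" → prefix "romi" already present; 6 new (d, o, r, r, u, n)
  "romimi" → prefix "romim" already present; 1 new (i)
  "parun" → 5 new (p, a, r, u, n)
  "mor" → prefix "mor" already present; 0 new (none)
Total nodes = 7 + 7 + 5 + 8 + 3 + 3 + 2 + 7 + 0 + 5 + 2 + 5 + 3 + 6 + 1 + 5 + 0 = 69

69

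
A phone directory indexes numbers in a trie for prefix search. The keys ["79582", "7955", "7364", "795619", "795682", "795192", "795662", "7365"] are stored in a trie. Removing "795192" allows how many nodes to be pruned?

3

A node on "795192"'s path can go only if nothing else ends at it or branches off below it.
The suffix "192" (3 nodes) is used only by "795192"; the node for "795" still has the child "8", so pruning stops there.
Nodes removed: 3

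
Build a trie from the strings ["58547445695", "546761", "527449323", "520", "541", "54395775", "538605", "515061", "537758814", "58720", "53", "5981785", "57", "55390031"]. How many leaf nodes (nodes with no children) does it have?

13

A leaf is a node with no children — equivalently, the end of a word that is not a proper prefix of any other stored word.
Those words: "515061", "520", "527449323", "537758814", "538605", "541", "54395775", "546761", "55390031", "57", "58547445695", "58720", "5981785"
Leaf count: 13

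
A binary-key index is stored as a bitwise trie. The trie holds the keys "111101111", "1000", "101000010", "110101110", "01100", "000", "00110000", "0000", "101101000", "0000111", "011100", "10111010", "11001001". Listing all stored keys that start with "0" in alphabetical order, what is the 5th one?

Words with prefix "0", in lexicographic order: "000", "0000", "0000111", "00110000", "01100", "011100"
The 5th is 01100.

01100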